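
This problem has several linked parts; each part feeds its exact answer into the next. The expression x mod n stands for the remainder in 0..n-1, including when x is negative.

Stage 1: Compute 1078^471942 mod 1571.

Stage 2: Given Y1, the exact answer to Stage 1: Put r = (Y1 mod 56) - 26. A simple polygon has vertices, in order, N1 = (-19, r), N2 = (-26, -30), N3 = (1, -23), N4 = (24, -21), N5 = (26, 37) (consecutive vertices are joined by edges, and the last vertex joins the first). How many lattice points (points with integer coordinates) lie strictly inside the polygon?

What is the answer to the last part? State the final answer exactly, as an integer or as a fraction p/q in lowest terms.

Stage 1: squarings mod 1571: 1078^1=1078, 1078^2=1115, 1078^4=564, 1078^8=754, 1078^16=1385, 1078^32=34, 1078^64=1156, 1078^128=986, 1078^256=1318, 1078^512=1169, 1078^1024=1362, 1078^2048=1264, 1078^4096=1560, 1078^8192=121, 1078^16384=502, 1078^32768=644, 1078^65536=1563, 1078^131072=64, 1078^262144=954; 1078^471942 = 1078^2 * 1078^4 * 1078^128 * 1078^256 * 1078^512 * 1078^4096 * 1078^8192 * 1078^65536 * 1078^131072 * 1078^262144 = 1392 (mod 1571); answer 1392
Stage 2: Y1 = 1392; r = 22; cross terms: (-19*-30 - -26*22)=1142, (-26*-23 - 1*-30)=628, (1*-21 - 24*-23)=531, (24*37 - 26*-21)=1434, (26*22 - -19*37)=1275; twice the area = |5010| = 5010; area = 2505; boundary points = 1 + 1 + 1 + 2 + 15 = 20; strictly interior points = area - boundary/2 + 1 = 2496; answer 2496

2496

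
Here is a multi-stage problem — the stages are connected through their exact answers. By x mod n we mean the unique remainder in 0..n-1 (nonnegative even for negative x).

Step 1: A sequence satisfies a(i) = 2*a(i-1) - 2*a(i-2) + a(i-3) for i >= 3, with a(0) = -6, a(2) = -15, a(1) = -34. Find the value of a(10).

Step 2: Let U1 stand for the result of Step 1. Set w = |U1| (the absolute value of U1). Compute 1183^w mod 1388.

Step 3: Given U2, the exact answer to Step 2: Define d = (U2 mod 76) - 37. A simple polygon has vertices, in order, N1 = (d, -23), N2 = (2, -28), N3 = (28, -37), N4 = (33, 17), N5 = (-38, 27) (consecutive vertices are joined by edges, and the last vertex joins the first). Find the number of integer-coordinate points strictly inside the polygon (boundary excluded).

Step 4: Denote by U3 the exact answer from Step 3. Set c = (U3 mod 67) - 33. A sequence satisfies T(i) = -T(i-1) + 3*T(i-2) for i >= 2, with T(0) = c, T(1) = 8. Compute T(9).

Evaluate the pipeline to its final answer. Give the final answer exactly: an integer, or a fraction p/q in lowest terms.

22943

Step 1: a(3) = 2*(-15) - 2*(-34) + 1*(-6) = 32; iterating: a(3)=32, a(4)=60, a(5)=41, a(6)=-6, a(7)=-34, a(8)=-15, a(9)=32, a(10)=60; answer 60
Step 2: U1 = 60; w = 60; squarings mod 1388: 1183^1=1183, 1183^2=385, 1183^4=1097, 1183^8=13, 1183^16=169, 1183^32=801; 1183^60 = 1183^4 * 1183^8 * 1183^16 * 1183^32 = 285 (mod 1388); answer 285
Step 3: U2 = 285; d = 20; cross terms: (20*-28 - 2*-23)=-514, (2*-37 - 28*-28)=710, (28*17 - 33*-37)=1697, (33*27 - -38*17)=1537, (-38*-23 - 20*27)=334; twice the area = |3764| = 3764; area = 1882; boundary points = 1 + 1 + 1 + 1 + 2 = 6; strictly interior points = area - boundary/2 + 1 = 1880; answer 1880
Step 4: U3 = 1880; c = -29; T(2) = -1*(8) + 3*(-29) = -95; iterating: T(2)=-95, T(3)=119, T(4)=-404, T(5)=761, T(6)=-1973, T(7)=4256, T(8)=-10175, T(9)=22943; answer 22943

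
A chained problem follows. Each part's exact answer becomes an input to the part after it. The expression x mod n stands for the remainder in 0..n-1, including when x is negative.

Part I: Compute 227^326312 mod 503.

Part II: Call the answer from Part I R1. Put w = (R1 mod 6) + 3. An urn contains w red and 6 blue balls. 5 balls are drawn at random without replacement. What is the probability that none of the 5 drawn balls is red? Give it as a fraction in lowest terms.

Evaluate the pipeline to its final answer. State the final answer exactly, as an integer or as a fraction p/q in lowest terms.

1/77

Part I: squarings mod 503: 227^1=227, 227^2=223, 227^4=435, 227^8=97, 227^16=355, 227^32=275, 227^64=175, 227^128=445, 227^256=346, 227^512=2, 227^1024=4, 227^2048=16, 227^4096=256, 227^8192=146, 227^16384=190, 227^32768=387, 227^65536=378, 227^131072=32, 227^262144=18; 227^326312 = 227^8 * 227^32 * 227^128 * 227^512 * 227^2048 * 227^4096 * 227^8192 * 227^16384 * 227^32768 * 227^262144 = 446 (mod 503); answer 446
Part II: R1 = 446; w = 5; total draws C(11,5) = 462; favorable C(6,5) = 6; P = 1/77; answer 1/77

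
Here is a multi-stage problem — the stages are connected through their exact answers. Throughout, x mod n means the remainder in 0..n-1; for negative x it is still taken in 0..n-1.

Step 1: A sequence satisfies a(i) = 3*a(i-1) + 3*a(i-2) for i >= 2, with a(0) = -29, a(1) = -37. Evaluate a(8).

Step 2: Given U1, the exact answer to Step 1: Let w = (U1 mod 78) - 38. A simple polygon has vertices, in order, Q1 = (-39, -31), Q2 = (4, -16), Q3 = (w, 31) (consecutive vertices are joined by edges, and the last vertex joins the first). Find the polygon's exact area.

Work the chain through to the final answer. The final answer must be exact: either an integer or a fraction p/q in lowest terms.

Step 1: a(2) = 3*(-37) + 3*(-29) = -198; iterating: a(2)=-198, a(3)=-705, a(4)=-2709, a(5)=-10242, a(6)=-38853, a(7)=-147285, a(8)=-558414; answer -558414
Step 2: U1 = -558414; w = 28; cross terms: (-39*-16 - 4*-31)=748, (4*31 - 28*-16)=572, (28*-31 - -39*31)=341; twice the area = |1661| = 1661; area = 1661/2; answer 1661/2

1661/2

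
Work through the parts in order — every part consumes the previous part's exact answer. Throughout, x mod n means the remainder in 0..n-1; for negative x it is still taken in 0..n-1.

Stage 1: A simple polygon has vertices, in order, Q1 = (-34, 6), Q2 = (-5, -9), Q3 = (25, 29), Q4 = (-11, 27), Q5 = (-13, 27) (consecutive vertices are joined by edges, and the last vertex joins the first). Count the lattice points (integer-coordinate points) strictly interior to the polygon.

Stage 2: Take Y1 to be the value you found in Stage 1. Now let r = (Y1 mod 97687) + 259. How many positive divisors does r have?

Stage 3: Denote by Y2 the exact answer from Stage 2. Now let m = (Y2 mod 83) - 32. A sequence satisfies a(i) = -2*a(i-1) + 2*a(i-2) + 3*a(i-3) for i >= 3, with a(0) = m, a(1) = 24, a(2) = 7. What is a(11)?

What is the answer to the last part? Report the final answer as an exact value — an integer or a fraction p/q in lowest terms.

-63619

Stage 1: cross terms: (-34*-9 - -5*6)=336, (-5*29 - 25*-9)=80, (25*27 - -11*29)=994, (-11*27 - -13*27)=54, (-13*6 - -34*27)=840; twice the area = |2304| = 2304; area = 1152; boundary points = 1 + 2 + 2 + 2 + 21 = 28; strictly interior points = area - boundary/2 + 1 = 1139; answer 1139
Stage 2: Y1 = 1139; r = 1398; 1398 = 2 * 3 * 233; number of divisors = (1+1) * (1+1) * (1+1) = 8; answer 8
Stage 3: Y2 = 8; m = -24; a(3) = -2*(7) + 2*(24) + 3*(-24) = -38; iterating: a(3)=-38, a(4)=162, a(5)=-379, a(6)=968, a(7)=-2208, a(8)=5215, a(9)=-11942, a(10)=27690, a(11)=-63619; answer -63619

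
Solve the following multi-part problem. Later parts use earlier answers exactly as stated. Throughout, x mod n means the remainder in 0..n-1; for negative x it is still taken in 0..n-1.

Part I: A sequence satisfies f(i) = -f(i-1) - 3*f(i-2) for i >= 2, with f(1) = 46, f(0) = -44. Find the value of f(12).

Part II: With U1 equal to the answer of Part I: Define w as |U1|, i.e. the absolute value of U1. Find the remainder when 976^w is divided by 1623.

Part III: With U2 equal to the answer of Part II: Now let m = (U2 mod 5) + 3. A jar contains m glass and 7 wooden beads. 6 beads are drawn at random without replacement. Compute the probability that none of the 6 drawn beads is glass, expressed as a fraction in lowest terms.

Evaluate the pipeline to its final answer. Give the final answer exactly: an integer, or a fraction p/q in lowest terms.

7/1716

Part I: f(2) = -1*(46) - 3*(-44) = 86; iterating: f(2)=86, f(3)=-224, f(4)=-34, f(5)=706, f(6)=-604, f(7)=-1514, f(8)=3326, f(9)=1216, f(10)=-11194, f(11)=7546, f(12)=26036; answer 26036
Part II: U1 = 26036; w = 26036; squarings mod 1623: 976^1=976, 976^2=1498, 976^4=1018, 976^8=850, 976^16=265, 976^32=436, 976^64=205, 976^128=1450, 976^256=715, 976^512=1603, 976^1024=400, 976^2048=946, 976^4096=643, 976^8192=1207, 976^16384=1018; 976^26036 = 976^4 * 976^16 * 976^32 * 976^128 * 976^256 * 976^1024 * 976^8192 * 976^16384 = 1528 (mod 1623); answer 1528
Part III: U2 = 1528; m = 6; total draws C(13,6) = 1716; favorable C(7,6) = 7; P = 7/1716; answer 7/1716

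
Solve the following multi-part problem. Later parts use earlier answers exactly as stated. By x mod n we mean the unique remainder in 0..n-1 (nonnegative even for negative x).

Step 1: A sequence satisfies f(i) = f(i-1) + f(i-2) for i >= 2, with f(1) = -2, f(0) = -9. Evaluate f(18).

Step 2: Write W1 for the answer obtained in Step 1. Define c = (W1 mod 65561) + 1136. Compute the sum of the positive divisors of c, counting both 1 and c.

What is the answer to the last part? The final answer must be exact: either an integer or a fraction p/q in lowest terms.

82530

Step 1: f(2) = 1*(-2) + 1*(-9) = -11; iterating: f(2)=-11, f(3)=-13, f(4)=-24, f(5)=-37, f(6)=-61, f(7)=-98, f(8)=-159, f(9)=-257, f(10)=-416, f(11)=-673, f(12)=-1089, f(13)=-1762, f(14)=-2851, f(15)=-4613, f(16)=-7464, f(17)=-12077, f(18)=-19541; answer -19541
Step 2: W1 = -19541; c = 47156; 47156 = 2^2 * 11789; sigma = (1 + 2 + 4) * (1 + 11789) = 7 * 11790 = 82530; answer 82530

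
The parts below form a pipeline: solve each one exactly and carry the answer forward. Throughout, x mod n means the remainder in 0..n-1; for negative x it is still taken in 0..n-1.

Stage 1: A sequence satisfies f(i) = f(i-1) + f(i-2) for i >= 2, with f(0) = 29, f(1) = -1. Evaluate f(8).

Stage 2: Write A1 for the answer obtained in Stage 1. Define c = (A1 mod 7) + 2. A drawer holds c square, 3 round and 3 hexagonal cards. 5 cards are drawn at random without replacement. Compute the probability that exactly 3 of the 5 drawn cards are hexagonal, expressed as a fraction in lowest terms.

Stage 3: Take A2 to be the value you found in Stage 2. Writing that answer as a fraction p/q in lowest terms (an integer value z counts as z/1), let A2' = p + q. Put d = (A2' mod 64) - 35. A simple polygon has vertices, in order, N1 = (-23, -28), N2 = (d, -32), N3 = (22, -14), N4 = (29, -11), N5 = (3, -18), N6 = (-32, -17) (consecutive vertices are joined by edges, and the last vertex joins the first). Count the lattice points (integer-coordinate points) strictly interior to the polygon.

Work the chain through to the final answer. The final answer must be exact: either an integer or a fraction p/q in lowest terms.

662

Stage 1: f(2) = 1*(-1) + 1*(29) = 28; iterating: f(2)=28, f(3)=27, f(4)=55, f(5)=82, f(6)=137, f(7)=219, f(8)=356; answer 356
Stage 2: A1 = 356; c = 8; total draws C(14,5) = 2002; favorable C(3,3)*C(11,2) = 55; P = 5/182; answer 5/182
Stage 3: A2 = 5/182; threaded value p + q = 187; d = 24; cross terms: (-23*-32 - 24*-28)=1408, (24*-14 - 22*-32)=368, (22*-11 - 29*-14)=164, (29*-18 - 3*-11)=-489, (3*-17 - -32*-18)=-627, (-32*-28 - -23*-17)=505; twice the area = |1329| = 1329; area = 1329/2; boundary points = 1 + 2 + 1 + 1 + 1 + 1 = 7; strictly interior points = area - boundary/2 + 1 = 662; answer 662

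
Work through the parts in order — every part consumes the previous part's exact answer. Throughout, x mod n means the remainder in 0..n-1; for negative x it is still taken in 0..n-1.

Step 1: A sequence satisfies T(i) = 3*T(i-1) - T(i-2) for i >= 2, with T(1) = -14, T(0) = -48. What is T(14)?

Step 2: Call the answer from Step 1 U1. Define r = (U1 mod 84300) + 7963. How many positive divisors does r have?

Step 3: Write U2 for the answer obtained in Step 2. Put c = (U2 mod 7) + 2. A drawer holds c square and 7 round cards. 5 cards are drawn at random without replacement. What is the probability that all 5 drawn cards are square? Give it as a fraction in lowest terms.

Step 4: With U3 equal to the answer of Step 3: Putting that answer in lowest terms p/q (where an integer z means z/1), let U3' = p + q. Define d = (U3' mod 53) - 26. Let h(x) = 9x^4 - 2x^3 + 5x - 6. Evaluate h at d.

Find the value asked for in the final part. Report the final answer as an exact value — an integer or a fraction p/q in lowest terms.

144

Step 1: T(2) = 3*(-14) - 1*(-48) = 6; iterating: T(2)=6, T(3)=32, T(4)=90, T(5)=238, T(6)=624, T(7)=1634, T(8)=4278, T(9)=11200, T(10)=29322, T(11)=76766, T(12)=200976, T(13)=526162, T(14)=1377510; answer 1377510
Step 2: U1 = 1377510; r = 36673; 36673 = 7 * 13^2 * 31; number of divisors = (1+1) * (2+1) * (1+1) = 12; answer 12
Step 3: U2 = 12; c = 7; total draws C(14,5) = 2002; favorable C(7,5) = 21; P = 3/286; answer 3/286
Step 4: U3 = 3/286; threaded value p + q = 289; d = -2; 9*(-2)^4 - 2*(-2)^3 + 5*(-2)^1 - 6 = (144) + (16) + (-10) + (-6) = 144; answer 144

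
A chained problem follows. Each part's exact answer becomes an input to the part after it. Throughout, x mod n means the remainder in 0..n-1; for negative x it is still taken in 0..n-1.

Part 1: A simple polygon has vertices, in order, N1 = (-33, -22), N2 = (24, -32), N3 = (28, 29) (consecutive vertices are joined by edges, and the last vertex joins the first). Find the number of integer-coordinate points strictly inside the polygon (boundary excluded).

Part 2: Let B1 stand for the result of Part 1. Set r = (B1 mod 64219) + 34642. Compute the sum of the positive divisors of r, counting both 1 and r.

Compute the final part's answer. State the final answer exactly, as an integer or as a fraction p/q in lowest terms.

Part 1: cross terms: (-33*-32 - 24*-22)=1584, (24*29 - 28*-32)=1592, (28*-22 - -33*29)=341; twice the area = |3517| = 3517; area = 3517/2; boundary points = 1 + 1 + 1 = 3; strictly interior points = area - boundary/2 + 1 = 1758; answer 1758
Part 2: B1 = 1758; r = 36400; 36400 = 2^4 * 5^2 * 7 * 13; sigma = (1 + 2 + 4 + 8 + 16) * (1 + 5 + 25) * (1 + 7) * (1 + 13) = 31 * 31 * 8 * 14 = 107632; answer 107632

107632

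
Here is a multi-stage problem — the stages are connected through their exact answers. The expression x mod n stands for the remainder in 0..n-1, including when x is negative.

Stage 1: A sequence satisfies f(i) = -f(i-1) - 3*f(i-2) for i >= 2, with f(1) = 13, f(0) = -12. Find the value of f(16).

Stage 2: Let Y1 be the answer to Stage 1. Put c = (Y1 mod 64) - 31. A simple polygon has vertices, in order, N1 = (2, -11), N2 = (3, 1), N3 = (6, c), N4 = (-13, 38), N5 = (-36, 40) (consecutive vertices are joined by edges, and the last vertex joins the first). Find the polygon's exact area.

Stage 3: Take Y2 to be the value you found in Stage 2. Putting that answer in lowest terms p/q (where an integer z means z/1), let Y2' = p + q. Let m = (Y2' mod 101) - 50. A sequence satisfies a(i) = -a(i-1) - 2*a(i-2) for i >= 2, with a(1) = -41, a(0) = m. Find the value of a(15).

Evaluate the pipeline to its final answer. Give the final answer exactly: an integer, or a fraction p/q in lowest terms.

Stage 1: f(2) = -1*(13) - 3*(-12) = 23; iterating: f(2)=23, f(3)=-62, f(4)=-7, f(5)=193, f(6)=-172, f(7)=-407, f(8)=923, f(9)=298, f(10)=-3067, f(11)=2173, f(12)=7028, f(13)=-13547, f(14)=-7537, f(15)=48178, f(16)=-25567; answer -25567
Stage 2: Y1 = -25567; c = 2; cross terms: (2*1 - 3*-11)=35, (3*2 - 6*1)=0, (6*38 - -13*2)=254, (-13*40 - -36*38)=848, (-36*-11 - 2*40)=316; twice the area = |1453| = 1453; area = 1453/2; answer 1453/2
Stage 3: Y2 = 1453/2; threaded value p + q = 1455; m = -9; a(2) = -1*(-41) - 2*(-9) = 59; iterating: a(2)=59, a(3)=23, a(4)=-141, a(5)=95, a(6)=187, a(7)=-377, a(8)=3, a(9)=751, a(10)=-757, a(11)=-745, a(12)=2259, a(13)=-769, a(14)=-3749, a(15)=5287; answer 5287

5287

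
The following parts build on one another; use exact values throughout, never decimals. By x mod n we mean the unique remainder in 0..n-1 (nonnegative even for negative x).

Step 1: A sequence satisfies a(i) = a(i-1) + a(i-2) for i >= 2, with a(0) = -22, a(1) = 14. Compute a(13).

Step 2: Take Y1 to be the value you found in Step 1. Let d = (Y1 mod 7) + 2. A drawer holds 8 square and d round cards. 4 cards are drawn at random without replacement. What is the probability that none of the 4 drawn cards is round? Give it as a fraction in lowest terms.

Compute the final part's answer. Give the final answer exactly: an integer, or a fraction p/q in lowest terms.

Step 1: a(2) = 1*(14) + 1*(-22) = -8; iterating: a(2)=-8, a(3)=6, a(4)=-2, a(5)=4, a(6)=2, a(7)=6, a(8)=8, a(9)=14, a(10)=22, a(11)=36, a(12)=58, a(13)=94; answer 94
Step 2: Y1 = 94; d = 5; total draws C(13,4) = 715; favorable C(8,4) = 70; P = 14/143; answer 14/143

14/143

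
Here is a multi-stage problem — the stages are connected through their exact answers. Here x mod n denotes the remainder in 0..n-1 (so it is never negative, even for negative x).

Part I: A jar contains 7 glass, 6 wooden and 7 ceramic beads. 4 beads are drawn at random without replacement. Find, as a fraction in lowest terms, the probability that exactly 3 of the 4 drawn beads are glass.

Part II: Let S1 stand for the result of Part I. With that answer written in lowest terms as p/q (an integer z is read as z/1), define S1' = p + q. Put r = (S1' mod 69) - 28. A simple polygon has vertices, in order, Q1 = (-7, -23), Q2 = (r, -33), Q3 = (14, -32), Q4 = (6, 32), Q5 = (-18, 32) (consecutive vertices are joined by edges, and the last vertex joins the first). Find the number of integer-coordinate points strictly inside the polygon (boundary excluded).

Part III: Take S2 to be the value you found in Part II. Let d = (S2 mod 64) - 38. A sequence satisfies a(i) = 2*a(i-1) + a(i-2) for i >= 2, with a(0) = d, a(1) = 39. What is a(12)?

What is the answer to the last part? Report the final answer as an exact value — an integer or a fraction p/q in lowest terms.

Part I: total draws C(20,4) = 4845; favorable C(7,3)*C(13,1) = 455; P = 91/969; answer 91/969
Part II: S1 = 91/969; threaded value p + q = 1060; r = -3; cross terms: (-7*-33 - -3*-23)=162, (-3*-32 - 14*-33)=558, (14*32 - 6*-32)=640, (6*32 - -18*32)=768, (-18*-23 - -7*32)=638; twice the area = |2766| = 2766; area = 1383; boundary points = 2 + 1 + 8 + 24 + 11 = 46; strictly interior points = area - boundary/2 + 1 = 1361; answer 1361
Part III: S2 = 1361; d = -21; a(2) = 2*(39) + 1*(-21) = 57; iterating: a(2)=57, a(3)=153, a(4)=363, a(5)=879, a(6)=2121, a(7)=5121, a(8)=12363, a(9)=29847, a(10)=72057, a(11)=173961, a(12)=419979; answer 419979

419979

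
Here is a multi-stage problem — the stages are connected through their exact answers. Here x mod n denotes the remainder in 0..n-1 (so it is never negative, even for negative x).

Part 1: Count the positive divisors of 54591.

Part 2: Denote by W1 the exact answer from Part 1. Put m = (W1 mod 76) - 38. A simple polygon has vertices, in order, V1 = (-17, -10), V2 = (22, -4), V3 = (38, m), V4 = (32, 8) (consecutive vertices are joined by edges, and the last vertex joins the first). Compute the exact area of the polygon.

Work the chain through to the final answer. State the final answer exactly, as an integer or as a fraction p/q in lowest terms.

430

Part 1: 54591 = 3 * 31 * 587; number of divisors = (1+1) * (1+1) * (1+1) = 8; answer 8
Part 2: W1 = 8; m = -30; cross terms: (-17*-4 - 22*-10)=288, (22*-30 - 38*-4)=-508, (38*8 - 32*-30)=1264, (32*-10 - -17*8)=-184; twice the area = |860| = 860; area = 430; answer 430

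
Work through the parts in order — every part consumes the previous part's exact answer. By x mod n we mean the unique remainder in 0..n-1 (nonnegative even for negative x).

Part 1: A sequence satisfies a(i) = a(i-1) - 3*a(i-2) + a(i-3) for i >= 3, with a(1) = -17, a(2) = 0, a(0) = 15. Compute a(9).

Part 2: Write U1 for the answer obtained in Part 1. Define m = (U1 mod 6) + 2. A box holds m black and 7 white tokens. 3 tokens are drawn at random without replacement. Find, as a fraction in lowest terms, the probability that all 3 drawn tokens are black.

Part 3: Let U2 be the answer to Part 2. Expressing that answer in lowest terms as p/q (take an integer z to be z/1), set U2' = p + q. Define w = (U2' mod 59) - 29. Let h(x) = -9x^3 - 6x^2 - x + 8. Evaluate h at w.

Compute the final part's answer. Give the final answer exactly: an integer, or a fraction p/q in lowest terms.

154162

Part 1: a(3) = 1*(0) - 3*(-17) + 1*(15) = 66; iterating: a(3)=66, a(4)=49, a(5)=-149, a(6)=-230, a(7)=266, a(8)=807, a(9)=-221; answer -221
Part 2: U1 = -221; m = 3; total draws C(10,3) = 120; favorable C(3,3) = 1; P = 1/120; answer 1/120
Part 3: U2 = 1/120; threaded value p + q = 121; w = -26; -9*(-26)^3 - 6*(-26)^2 - 1*(-26)^1 + 8 = (158184) + (-4056) + (26) + (8) = 154162; answer 154162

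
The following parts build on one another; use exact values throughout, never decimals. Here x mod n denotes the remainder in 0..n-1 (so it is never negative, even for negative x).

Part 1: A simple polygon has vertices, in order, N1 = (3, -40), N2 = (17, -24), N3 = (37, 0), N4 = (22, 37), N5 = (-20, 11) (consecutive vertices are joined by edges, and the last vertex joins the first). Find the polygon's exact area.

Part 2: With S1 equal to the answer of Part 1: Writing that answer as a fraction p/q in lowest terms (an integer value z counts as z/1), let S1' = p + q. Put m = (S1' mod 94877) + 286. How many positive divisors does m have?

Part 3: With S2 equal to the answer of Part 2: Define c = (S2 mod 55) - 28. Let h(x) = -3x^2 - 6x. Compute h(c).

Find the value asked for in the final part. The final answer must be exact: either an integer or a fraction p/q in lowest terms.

Part 1: cross terms: (3*-24 - 17*-40)=608, (17*0 - 37*-24)=888, (37*37 - 22*0)=1369, (22*11 - -20*37)=982, (-20*-40 - 3*11)=767; twice the area = |4614| = 4614; area = 2307; answer 2307
Part 2: S1 = 2307; threaded value p + q = 2308; m = 2594; 2594 = 2 * 1297; number of divisors = (1+1) * (1+1) = 4; answer 4
Part 3: S2 = 4; c = -24; -3*(-24)^2 - 6*(-24)^1 = (-1728) + (144) = -1584; answer -1584

-1584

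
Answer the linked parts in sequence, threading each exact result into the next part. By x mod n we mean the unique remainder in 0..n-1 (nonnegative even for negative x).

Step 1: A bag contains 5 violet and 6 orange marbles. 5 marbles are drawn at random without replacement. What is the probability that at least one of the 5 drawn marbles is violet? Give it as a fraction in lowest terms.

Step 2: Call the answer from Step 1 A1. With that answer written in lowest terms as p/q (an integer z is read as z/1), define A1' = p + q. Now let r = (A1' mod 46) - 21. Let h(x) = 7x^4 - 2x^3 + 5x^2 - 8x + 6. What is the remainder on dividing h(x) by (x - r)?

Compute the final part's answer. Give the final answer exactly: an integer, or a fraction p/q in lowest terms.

9738

Step 1: total draws C(11,5) = 462; complement C(6,5) = 6; favorable 462 - 6 = 456; P = 76/77; answer 76/77
Step 2: A1 = 76/77; threaded value p + q = 153; r = -6; remainder = value at the root: 7*(-6)^4 - 2*(-6)^3 + 5*(-6)^2 - 8*(-6)^1 + 6 = (9072) + (432) + (180) + (48) + (6) = 9738; answer 9738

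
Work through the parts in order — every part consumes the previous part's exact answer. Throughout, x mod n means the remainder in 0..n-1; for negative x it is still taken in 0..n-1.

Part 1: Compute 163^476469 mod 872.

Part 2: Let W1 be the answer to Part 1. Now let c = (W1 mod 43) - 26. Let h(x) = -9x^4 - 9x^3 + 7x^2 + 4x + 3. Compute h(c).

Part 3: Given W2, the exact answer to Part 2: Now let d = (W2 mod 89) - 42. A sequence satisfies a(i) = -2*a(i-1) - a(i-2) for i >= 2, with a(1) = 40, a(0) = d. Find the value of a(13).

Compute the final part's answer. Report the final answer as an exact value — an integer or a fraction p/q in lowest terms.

376

Part 1: squarings mod 872: 163^1=163, 163^2=409, 163^4=729, 163^8=393, 163^16=105, 163^32=561, 163^64=801, 163^128=681, 163^256=729, 163^512=393, 163^1024=105, 163^2048=561, 163^4096=801, 163^8192=681, 163^16384=729, 163^32768=393, 163^65536=105, 163^131072=561, 163^262144=801; 163^476469 = 163^1 * 163^4 * 163^16 * 163^32 * 163^256 * 163^1024 * 163^16384 * 163^65536 * 163^131072 * 163^262144 = 403 (mod 872); answer 403
Part 2: W1 = 403; c = -10; -9*(-10)^4 - 9*(-10)^3 + 7*(-10)^2 + 4*(-10)^1 + 3 = (-90000) + (9000) + (700) + (-40) + (3) = -80337; answer -80337
Part 3: W2 = -80337; d = -12; a(2) = -2*(40) - 1*(-12) = -68; iterating: a(2)=-68, a(3)=96, a(4)=-124, a(5)=152, a(6)=-180, a(7)=208, a(8)=-236, a(9)=264, a(10)=-292, a(11)=320, a(12)=-348, a(13)=376; answer 376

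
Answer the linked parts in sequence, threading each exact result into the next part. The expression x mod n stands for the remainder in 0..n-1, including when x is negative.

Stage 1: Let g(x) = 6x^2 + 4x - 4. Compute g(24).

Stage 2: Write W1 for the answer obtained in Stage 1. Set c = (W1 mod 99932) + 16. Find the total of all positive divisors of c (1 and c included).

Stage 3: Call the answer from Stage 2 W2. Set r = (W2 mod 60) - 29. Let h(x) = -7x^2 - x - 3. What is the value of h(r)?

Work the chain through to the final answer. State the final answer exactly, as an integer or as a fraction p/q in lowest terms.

-173

Stage 1: 6*(24)^2 + 4*(24)^1 - 4 = (3456) + (96) + (-4) = 3548; answer 3548
Stage 2: W1 = 3548; c = 3564; 3564 = 2^2 * 3^4 * 11; sigma = (1 + 2 + 4) * (1 + 3 + 9 + 27 + 81) * (1 + 11) = 7 * 121 * 12 = 10164; answer 10164
Stage 3: W2 = 10164; r = -5; -7*(-5)^2 - 1*(-5)^1 - 3 = (-175) + (5) + (-3) = -173; answer -173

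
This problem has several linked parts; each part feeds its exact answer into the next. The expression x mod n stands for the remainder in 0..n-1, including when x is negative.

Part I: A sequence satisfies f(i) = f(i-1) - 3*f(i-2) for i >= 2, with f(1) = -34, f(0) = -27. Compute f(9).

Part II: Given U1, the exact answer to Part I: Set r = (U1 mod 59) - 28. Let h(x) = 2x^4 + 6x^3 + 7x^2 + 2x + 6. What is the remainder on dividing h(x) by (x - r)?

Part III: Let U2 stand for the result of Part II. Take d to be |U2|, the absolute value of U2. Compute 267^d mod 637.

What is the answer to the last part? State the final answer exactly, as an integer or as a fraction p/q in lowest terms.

470

Part I: f(2) = 1*(-34) - 3*(-27) = 47; iterating: f(2)=47, f(3)=149, f(4)=8, f(5)=-439, f(6)=-463, f(7)=854, f(8)=2243, f(9)=-319; answer -319
Part II: U1 = -319; r = 7; remainder = value at the root: 2*(7)^4 + 6*(7)^3 + 7*(7)^2 + 2*(7)^1 + 6 = (4802) + (2058) + (343) + (14) + (6) = 7223; answer 7223
Part III: U2 = 7223; d = 7223; squarings mod 637: 267^1=267, 267^2=582, 267^4=477, 267^8=120, 267^16=386, 267^32=575, 267^64=22, 267^128=484, 267^256=477, 267^512=120, 267^1024=386, 267^2048=575, 267^4096=22; 267^7223 = 267^1 * 267^2 * 267^4 * 267^16 * 267^32 * 267^1024 * 267^2048 * 267^4096 = 470 (mod 637); answer 470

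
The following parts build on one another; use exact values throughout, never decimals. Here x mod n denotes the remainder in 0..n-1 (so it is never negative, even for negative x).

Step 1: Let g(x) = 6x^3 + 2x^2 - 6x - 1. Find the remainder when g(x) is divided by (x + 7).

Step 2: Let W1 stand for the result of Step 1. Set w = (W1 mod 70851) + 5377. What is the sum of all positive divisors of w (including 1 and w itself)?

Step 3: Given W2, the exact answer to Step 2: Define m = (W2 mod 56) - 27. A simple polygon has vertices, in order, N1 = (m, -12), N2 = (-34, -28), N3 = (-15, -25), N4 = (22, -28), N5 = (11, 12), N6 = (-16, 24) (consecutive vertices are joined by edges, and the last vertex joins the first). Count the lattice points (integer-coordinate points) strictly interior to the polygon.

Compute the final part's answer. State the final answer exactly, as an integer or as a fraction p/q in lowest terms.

1596

Step 1: remainder = value at the root: 6*(-7)^3 + 2*(-7)^2 - 6*(-7)^1 - 1 = (-2058) + (98) + (42) + (-1) = -1919; answer -1919
Step 2: W1 = -1919; w = 74309; 74309 = 19 * 3911; sigma = (1 + 19) * (1 + 3911) = 20 * 3912 = 78240; answer 78240
Step 3: W2 = 78240; m = -19; cross terms: (-19*-28 - -34*-12)=124, (-34*-25 - -15*-28)=430, (-15*-28 - 22*-25)=970, (22*12 - 11*-28)=572, (11*24 - -16*12)=456, (-16*-12 - -19*24)=648; twice the area = |3200| = 3200; area = 1600; boundary points = 1 + 1 + 1 + 1 + 3 + 3 = 10; strictly interior points = area - boundary/2 + 1 = 1596; answer 1596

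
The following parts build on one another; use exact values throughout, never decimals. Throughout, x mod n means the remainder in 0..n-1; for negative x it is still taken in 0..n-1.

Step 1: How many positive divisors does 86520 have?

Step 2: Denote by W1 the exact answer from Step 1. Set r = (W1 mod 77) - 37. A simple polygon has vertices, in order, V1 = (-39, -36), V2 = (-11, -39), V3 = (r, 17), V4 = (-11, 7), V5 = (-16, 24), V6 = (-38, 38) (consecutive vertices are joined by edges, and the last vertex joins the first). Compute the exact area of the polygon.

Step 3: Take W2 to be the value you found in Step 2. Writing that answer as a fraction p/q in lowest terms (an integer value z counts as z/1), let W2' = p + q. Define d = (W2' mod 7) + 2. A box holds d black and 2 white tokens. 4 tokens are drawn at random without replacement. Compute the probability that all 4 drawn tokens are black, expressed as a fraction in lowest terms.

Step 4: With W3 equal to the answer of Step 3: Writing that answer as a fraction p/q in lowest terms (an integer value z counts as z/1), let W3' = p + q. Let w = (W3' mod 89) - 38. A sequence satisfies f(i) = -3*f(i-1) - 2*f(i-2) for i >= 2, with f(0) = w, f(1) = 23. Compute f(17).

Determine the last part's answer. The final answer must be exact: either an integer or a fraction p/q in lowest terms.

Step 1: 86520 = 2^3 * 3 * 5 * 7 * 103; number of divisors = (3+1) * (1+1) * (1+1) * (1+1) * (1+1) = 64; answer 64
Step 2: W1 = 64; r = 27; cross terms: (-39*-39 - -11*-36)=1125, (-11*17 - 27*-39)=866, (27*7 - -11*17)=376, (-11*24 - -16*7)=-152, (-16*38 - -38*24)=304, (-38*-36 - -39*38)=2850; twice the area = |5369| = 5369; area = 5369/2; answer 5369/2
Step 3: W2 = 5369/2; threaded value p + q = 5371; d = 4; total draws C(6,4) = 15; favorable C(4,4) = 1; P = 1/15; answer 1/15
Step 4: W3 = 1/15; threaded value p + q = 16; w = -22; f(2) = -3*(23) - 2*(-22) = -25; iterating: f(2)=-25, f(3)=29, f(4)=-37, f(5)=53, f(6)=-85, f(7)=149, f(8)=-277, f(9)=533, f(10)=-1045, f(11)=2069, f(12)=-4117, f(13)=8213, f(14)=-16405, f(15)=32789, f(16)=-65557, f(17)=131093; answer 131093

131093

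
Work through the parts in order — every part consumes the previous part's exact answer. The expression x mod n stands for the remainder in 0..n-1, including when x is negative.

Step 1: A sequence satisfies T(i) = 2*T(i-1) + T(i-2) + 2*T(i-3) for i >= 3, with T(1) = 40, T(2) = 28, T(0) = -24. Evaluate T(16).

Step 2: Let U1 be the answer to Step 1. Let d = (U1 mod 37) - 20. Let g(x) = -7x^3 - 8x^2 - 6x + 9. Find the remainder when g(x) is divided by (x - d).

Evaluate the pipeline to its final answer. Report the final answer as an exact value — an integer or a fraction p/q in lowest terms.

Step 1: T(3) = 2*(28) + 1*(40) + 2*(-24) = 48; iterating: T(3)=48, T(4)=204, T(5)=512, T(6)=1324, T(7)=3568, T(8)=9484, T(9)=25184, T(10)=66988, T(11)=178128, T(12)=473612, T(13)=1259328, T(14)=3348524, T(15)=8903600, T(16)=23674380; answer 23674380
Step 2: U1 = 23674380; d = -16; remainder = value at the root: -7*(-16)^3 - 8*(-16)^2 - 6*(-16)^1 + 9 = (28672) + (-2048) + (96) + (9) = 26729; answer 26729

26729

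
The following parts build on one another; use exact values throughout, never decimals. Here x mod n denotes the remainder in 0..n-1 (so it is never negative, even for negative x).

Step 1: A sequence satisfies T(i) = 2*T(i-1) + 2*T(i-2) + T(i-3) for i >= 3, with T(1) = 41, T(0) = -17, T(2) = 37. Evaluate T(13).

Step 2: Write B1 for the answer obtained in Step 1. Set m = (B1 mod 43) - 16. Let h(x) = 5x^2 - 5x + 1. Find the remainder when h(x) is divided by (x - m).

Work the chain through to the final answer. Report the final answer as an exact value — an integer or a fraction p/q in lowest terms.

11

Step 1: T(3) = 2*(37) + 2*(41) + 1*(-17) = 139; iterating: T(3)=139, T(4)=393, T(5)=1101, T(6)=3127, T(7)=8849, T(8)=25053, T(9)=70931, T(10)=200817, T(11)=568549, T(12)=1609663, T(13)=4557241; answer 4557241
Step 2: B1 = 4557241; m = -1; remainder = value at the root: 5*(-1)^2 - 5*(-1)^1 + 1 = (5) + (5) + (1) = 11; answer 11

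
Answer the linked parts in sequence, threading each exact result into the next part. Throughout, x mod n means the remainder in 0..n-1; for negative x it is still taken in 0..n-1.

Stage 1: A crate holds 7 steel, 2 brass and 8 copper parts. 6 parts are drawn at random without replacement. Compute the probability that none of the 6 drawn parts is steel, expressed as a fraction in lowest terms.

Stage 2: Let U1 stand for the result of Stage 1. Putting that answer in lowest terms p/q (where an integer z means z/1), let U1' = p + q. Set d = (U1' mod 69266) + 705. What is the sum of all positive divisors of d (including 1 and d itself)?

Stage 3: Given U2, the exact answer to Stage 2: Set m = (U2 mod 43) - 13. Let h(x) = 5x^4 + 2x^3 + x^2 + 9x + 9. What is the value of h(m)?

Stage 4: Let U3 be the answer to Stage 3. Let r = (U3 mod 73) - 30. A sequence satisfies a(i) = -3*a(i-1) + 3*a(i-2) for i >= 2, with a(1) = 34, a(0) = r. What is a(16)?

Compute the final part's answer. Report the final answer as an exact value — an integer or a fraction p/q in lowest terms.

Stage 1: total draws C(17,6) = 12376; favorable C(10,6) = 210; P = 15/884; answer 15/884
Stage 2: U1 = 15/884; threaded value p + q = 899; d = 1604; 1604 = 2^2 * 401; sigma = (1 + 2 + 4) * (1 + 401) = 7 * 402 = 2814; answer 2814
Stage 3: U2 = 2814; m = 6; 5*(6)^4 + 2*(6)^3 + 1*(6)^2 + 9*(6)^1 + 9 = (6480) + (432) + (36) + (54) + (9) = 7011; answer 7011
Stage 4: U3 = 7011; r = -27; a(2) = -3*(34) + 3*(-27) = -183; iterating: a(2)=-183, a(3)=651, a(4)=-2502, a(5)=9459, a(6)=-35883, a(7)=136026, a(8)=-515727, a(9)=1955259, a(10)=-7412958, a(11)=28104651, a(12)=-106552827, a(13)=403972434, a(14)=-1531575783, a(15)=5806644651, a(16)=-22014661302; answer -22014661302

-22014661302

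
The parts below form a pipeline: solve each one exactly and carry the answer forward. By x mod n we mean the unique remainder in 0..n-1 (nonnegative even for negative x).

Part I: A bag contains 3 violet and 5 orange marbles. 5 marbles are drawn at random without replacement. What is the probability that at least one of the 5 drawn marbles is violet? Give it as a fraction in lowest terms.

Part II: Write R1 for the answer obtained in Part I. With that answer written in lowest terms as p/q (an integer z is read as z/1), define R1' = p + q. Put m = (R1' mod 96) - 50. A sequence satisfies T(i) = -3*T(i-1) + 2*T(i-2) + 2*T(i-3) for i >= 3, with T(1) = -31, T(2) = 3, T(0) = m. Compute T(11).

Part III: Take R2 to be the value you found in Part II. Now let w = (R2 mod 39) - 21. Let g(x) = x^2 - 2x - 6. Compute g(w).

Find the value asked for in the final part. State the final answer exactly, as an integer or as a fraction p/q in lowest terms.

Part I: total draws C(8,5) = 56; complement C(5,5) = 1; favorable 56 - 1 = 55; P = 55/56; answer 55/56
Part II: R1 = 55/56; threaded value p + q = 111; m = -35; T(3) = -3*(3) + 2*(-31) + 2*(-35) = -141; iterating: T(3)=-141, T(4)=367, T(5)=-1377, T(6)=4583, T(7)=-15769, T(8)=53719, T(9)=-183529, T(10)=626487, T(11)=-2139081; answer -2139081
Part III: R2 = -2139081; w = 9; 1*(9)^2 - 2*(9)^1 - 6 = (81) + (-18) + (-6) = 57; answer 57

57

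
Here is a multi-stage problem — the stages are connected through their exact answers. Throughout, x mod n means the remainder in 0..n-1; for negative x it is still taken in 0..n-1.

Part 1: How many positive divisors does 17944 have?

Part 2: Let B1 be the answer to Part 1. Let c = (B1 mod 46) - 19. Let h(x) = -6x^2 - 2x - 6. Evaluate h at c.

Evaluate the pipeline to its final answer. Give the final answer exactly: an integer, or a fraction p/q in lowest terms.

-710

Part 1: 17944 = 2^3 * 2243; number of divisors = (3+1) * (1+1) = 8; answer 8
Part 2: B1 = 8; c = -11; -6*(-11)^2 - 2*(-11)^1 - 6 = (-726) + (22) + (-6) = -710; answer -710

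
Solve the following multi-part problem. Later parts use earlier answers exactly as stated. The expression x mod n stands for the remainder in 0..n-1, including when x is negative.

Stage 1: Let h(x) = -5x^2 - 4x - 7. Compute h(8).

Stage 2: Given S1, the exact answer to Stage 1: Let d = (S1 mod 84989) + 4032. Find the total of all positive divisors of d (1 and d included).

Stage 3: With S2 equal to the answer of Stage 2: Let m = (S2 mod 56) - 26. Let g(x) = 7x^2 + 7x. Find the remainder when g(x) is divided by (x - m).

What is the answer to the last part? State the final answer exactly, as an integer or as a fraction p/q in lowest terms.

294

Stage 1: -5*(8)^2 - 4*(8)^1 - 7 = (-320) + (-32) + (-7) = -359; answer -359
Stage 2: S1 = -359; d = 88662; 88662 = 2 * 3 * 7 * 2111; sigma = (1 + 2) * (1 + 3) * (1 + 7) * (1 + 2111) = 3 * 4 * 8 * 2112 = 202752; answer 202752
Stage 3: S2 = 202752; m = 6; remainder = value at the root: 7*(6)^2 + 7*(6)^1 = (252) + (42) = 294; answer 294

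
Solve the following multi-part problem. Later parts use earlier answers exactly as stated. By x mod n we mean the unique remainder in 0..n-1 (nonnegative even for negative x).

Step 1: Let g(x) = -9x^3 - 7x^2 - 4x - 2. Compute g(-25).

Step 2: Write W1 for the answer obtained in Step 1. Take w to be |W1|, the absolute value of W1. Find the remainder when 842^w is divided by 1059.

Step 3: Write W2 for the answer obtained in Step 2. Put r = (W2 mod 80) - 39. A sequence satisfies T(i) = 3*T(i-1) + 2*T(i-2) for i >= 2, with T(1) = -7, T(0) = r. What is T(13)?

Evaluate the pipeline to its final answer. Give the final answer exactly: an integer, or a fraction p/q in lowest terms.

Step 1: -9*(-25)^3 - 7*(-25)^2 - 4*(-25)^1 - 2 = (140625) + (-4375) + (100) + (-2) = 136348; answer 136348
Step 2: W1 = 136348; w = 136348; squarings mod 1059: 842^1=842, 842^2=493, 842^4=538, 842^8=337, 842^16=256, 842^32=937, 842^64=58, 842^128=187, 842^256=22, 842^512=484, 842^1024=217, 842^2048=493, 842^4096=538, 842^8192=337, 842^16384=256, 842^32768=937, 842^65536=58, 842^131072=187; 842^136348 = 842^4 * 842^8 * 842^16 * 842^128 * 842^1024 * 842^4096 * 842^131072 = 22 (mod 1059); answer 22
Step 3: W2 = 22; r = -17; T(2) = 3*(-7) + 2*(-17) = -55; iterating: T(2)=-55, T(3)=-179, T(4)=-647, T(5)=-2299, T(6)=-8191, T(7)=-29171, T(8)=-103895, T(9)=-370027, T(10)=-1317871, T(11)=-4693667, T(12)=-16716743, T(13)=-59537563; answer -59537563

-59537563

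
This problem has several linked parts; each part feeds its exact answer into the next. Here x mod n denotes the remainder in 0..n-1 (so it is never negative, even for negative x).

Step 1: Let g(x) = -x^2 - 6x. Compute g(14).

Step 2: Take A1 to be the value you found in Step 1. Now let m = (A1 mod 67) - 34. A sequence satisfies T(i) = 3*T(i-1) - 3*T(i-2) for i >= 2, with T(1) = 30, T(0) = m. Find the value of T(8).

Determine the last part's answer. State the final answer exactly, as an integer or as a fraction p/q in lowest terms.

Step 1: -1*(14)^2 - 6*(14)^1 = (-196) + (-84) = -280; answer -280
Step 2: A1 = -280; m = 21; T(2) = 3*(30) - 3*(21) = 27; iterating: T(2)=27, T(3)=-9, T(4)=-108, T(5)=-297, T(6)=-567, T(7)=-810, T(8)=-729; answer -729

-729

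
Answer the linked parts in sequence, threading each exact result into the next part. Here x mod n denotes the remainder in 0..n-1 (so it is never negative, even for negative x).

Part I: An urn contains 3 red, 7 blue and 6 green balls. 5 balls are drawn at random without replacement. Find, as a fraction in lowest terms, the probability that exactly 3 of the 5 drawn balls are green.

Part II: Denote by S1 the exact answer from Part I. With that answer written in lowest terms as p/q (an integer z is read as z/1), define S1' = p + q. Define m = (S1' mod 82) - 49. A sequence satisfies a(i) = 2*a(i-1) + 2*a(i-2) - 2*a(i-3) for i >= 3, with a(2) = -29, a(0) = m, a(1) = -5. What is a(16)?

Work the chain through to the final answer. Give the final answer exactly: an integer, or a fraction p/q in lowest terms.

Part I: total draws C(16,5) = 4368; favorable C(6,3)*C(10,2) = 900; P = 75/364; answer 75/364
Part II: S1 = 75/364; threaded value p + q = 439; m = -20; a(3) = 2*(-29) + 2*(-5) - 2*(-20) = -28; iterating: a(3)=-28, a(4)=-104, a(5)=-206, a(6)=-564, a(7)=-1332, a(8)=-3380, a(9)=-8296, a(10)=-20688, a(11)=-51208, a(12)=-127200, a(13)=-315440, a(14)=-782864, a(15)=-1942208, a(16)=-4819264; answer -4819264

-4819264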